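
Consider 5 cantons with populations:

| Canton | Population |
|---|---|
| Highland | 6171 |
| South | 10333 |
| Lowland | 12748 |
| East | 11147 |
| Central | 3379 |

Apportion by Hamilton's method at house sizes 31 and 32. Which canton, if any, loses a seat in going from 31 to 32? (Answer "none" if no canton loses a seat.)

Central

At 31 seats: Highland 4, South 7, Lowland 9, East 8, Central 3.
At 32 seats: Highland 5, South 8, Lowland 9, East 8, Central 2.
Central drops from 3 to 2.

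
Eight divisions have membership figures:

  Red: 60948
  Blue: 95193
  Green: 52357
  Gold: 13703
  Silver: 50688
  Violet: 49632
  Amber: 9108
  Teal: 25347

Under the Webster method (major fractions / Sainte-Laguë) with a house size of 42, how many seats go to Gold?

2

Standard divisor 356976/42 ≈ 8499.429; standard quotas: Red 7.171, Blue 11.200, Green 6.160, Gold 1.612, Silver 5.964, Violet 5.839, Amber 1.072, Teal 2.982.
Rounding to the nearest integer gives Red 7, Blue 11, Green 6, Gold 2, Silver 6, Violet 6, Amber 1, Teal 3 — total 42, matching the house size, so no adjustment is needed.
Gold receives 2.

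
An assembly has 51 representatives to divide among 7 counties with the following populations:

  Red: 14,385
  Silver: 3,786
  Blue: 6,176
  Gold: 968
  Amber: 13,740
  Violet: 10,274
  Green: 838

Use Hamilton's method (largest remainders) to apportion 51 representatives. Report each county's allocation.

Red 15, Silver 4, Blue 6, Gold 1, Amber 14, Violet 10, Green 1

Total 50167; standard divisor 50167/51 ≈ 983.667.
Standard quotas: Red 14.6239, Silver 3.8489, Blue 6.2785, Gold 0.9841, Amber 13.9681, Violet 10.4446, Green 0.8519.
Lower quotas: Red 14, Silver 3, Blue 6, Gold 0, Amber 13, Violet 10, Green 0 (sum 46, leaving 5 seats).
Remainders in descending order: Gold 0.9841, Amber 0.9681, Green 0.8519, Silver 0.8489, Red 0.6239, Violet 0.4446, Blue 0.2785.
Largest remainders: Gold, Amber, Green, Silver, Red receive the extra seats.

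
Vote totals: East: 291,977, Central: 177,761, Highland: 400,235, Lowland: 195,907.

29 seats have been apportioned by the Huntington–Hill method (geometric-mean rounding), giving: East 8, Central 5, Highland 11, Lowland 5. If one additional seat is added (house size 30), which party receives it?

Lowland

Priority for the next seat is population ÷ (√(s·(s+1))).
Priorities: East 34409.819, Central 32454.570, Highland 34835.985, Lowland 35767.561.
Highest priority: Lowland.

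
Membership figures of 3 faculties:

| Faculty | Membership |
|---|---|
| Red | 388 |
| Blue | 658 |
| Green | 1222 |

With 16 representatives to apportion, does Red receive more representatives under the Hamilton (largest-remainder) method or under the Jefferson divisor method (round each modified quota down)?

Hamilton

Hamilton: Red 3, Blue 5, Green 8.
Jefferson: Red 2, Blue 5, Green 9.
Red gets 3 under Hamilton and 2 under Jefferson.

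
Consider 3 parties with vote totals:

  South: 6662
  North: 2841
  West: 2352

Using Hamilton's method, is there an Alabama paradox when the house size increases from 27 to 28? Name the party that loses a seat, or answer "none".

At 27 seats: South 15, North 7, West 5.
At 28 seats: South 16, North 7, West 5.
No party's allocation decreased.

none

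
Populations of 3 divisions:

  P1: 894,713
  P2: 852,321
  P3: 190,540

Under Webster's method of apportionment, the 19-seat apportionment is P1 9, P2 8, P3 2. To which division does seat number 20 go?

Priority for the next seat is population ÷ (current seats + 0.5).
Priorities: P1 94180.316, P2 100273.059, P3 76216.000.
Highest priority: P2.

P2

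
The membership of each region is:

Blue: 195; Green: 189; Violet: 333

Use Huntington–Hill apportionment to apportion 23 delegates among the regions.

With divisor 31: modified quotas Blue 6.290, Green 6.097, Violet 10.742.
Geometric-mean thresholds: Blue √(6·7)=6.481, Green √(6·7)=6.481, Violet √(10·11)=10.488.
Each quota rounded against its threshold gives Blue 6, Green 6, Violet 11 (total 23).

Blue 6; Green 6; Violet 11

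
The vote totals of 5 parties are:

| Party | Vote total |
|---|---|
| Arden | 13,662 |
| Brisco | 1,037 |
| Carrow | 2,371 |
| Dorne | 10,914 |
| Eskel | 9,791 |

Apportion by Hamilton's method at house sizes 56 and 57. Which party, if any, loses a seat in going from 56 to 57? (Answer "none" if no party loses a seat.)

At 56 seats: Arden 20, Brisco 2, Carrow 4, Dorne 16, Eskel 14.
At 57 seats: Arden 21, Brisco 1, Carrow 4, Dorne 16, Eskel 15.
Brisco drops from 2 to 1.

Brisco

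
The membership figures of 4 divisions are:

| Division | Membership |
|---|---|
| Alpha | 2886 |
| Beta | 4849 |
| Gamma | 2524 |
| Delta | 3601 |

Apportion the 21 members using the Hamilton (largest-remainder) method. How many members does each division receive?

The standard divisor is 13860/21 = 660.
Standard quotas: Alpha 4.373, Beta 7.347, Gamma 3.824, Delta 5.456.
Lower quotas: Alpha 4, Beta 7, Gamma 3, Delta 5 (sum 19, leaving 2 seats).
Remainders in descending order: Gamma 0.824, Delta 0.456, Alpha 0.373, Beta 0.347.
Largest remainders: Gamma, Delta receive the extra seats.

Alpha 4, Beta 7, Gamma 4, Delta 6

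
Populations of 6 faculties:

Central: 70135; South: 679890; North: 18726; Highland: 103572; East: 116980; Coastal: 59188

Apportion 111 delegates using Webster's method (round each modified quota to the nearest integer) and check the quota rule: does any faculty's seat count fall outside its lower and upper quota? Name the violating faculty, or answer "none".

Standard quotas: Central 7.425, South 71.978, North 1.982, Highland 10.965, East 12.384, Coastal 6.266.
Webster allocation: Central 7, South 73, North 2, Highland 11, East 12, Coastal 6.
South has quota 71.978 (lower 71, upper 72) but receives 73 — outside the quota interval.

South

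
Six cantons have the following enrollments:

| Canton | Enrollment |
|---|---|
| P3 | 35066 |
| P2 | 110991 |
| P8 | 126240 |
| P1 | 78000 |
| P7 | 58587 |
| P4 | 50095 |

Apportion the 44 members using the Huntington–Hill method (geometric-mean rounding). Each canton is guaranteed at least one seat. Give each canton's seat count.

With divisor 10503: modified quotas P3 3.339, P2 10.568, P8 12.019, P1 7.426, P7 5.578, P4 4.770.
Geometric-mean thresholds: P3 √(3·4)=3.464, P2 √(10·11)=10.488, P8 √(12·13)=12.490, P1 √(7·8)=7.483, P7 √(5·6)=5.477, P4 √(4·5)=4.472.
Each quota rounded against its threshold gives P3 3, P2 11, P8 12, P1 7, P7 6, P4 5 (total 44).

P3=3, P2=11, P8=12, P1=7, P7=6, P4=5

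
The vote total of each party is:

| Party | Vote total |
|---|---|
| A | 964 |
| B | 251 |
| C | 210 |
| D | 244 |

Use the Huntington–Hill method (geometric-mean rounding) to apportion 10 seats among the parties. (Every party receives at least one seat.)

A 6, B 2, C 1, D 1

With divisor 174: modified quotas A 5.540, B 1.443, C 1.207, D 1.402.
Geometric-mean thresholds: A √(5·6)=5.477, B √(1·2)=1.414, C √(1·2)=1.414, D √(1·2)=1.414.
Each quota rounded against its threshold gives A 6, B 2, C 1, D 1 (total 10).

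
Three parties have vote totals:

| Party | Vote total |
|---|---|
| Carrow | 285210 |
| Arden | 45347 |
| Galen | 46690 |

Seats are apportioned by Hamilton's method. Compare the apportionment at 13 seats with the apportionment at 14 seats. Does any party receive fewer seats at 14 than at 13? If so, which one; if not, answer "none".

none

At 13 seats: Carrow 10, Arden 1, Galen 2.
At 14 seats: Carrow 10, Arden 2, Galen 2.
No party's allocation decreased.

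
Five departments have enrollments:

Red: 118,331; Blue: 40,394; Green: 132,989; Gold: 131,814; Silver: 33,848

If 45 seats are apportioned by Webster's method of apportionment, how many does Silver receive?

Standard divisor 457376/45 ≈ 10163.911; standard quotas: Red 11.642, Blue 3.974, Green 13.084, Gold 12.969, Silver 3.330.
Rounding to the nearest integer gives Red 12, Blue 4, Green 13, Gold 13, Silver 3 — total 45, matching the house size, so no adjustment is needed.
Silver receives 3.

3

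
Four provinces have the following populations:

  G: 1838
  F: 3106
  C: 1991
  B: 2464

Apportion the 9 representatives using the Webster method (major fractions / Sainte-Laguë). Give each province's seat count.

G=2, F=3, C=2, B=2

Standard divisor 9399/9 ≈ 1044.333; standard quotas: G 1.760, F 2.974, C 1.906, B 2.359.
Rounding to the nearest integer gives G 2, F 3, C 2, B 2 — total 9, matching the house size, so no adjustment is needed.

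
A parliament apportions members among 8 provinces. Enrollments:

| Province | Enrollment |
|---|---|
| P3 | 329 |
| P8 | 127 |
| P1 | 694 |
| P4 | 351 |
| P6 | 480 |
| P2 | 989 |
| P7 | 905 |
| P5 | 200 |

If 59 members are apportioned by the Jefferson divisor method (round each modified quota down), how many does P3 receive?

5

Standard divisor 4075/59 ≈ 69.068; standard quotas: P3 4.763, P8 1.839, P1 10.048, P4 5.082, P6 6.950, P2 14.319, P7 13.103, P5 2.896.
Rounding down gives 4, 1, 10, 5, 6, 14, 13, 2 = 55 seats, so the divisor must be adjusted.
With modified divisor 65: modified quotas P3 5.062, P8 1.954, P1 10.677, P4 5.400, P6 7.385, P2 15.215, P7 13.923, P5 3.077.
Rounding down: P3 5, P8 1, P1 10, P4 5, P6 7, P2 15, P7 13, P5 3 (total 59).
P3 receives 5.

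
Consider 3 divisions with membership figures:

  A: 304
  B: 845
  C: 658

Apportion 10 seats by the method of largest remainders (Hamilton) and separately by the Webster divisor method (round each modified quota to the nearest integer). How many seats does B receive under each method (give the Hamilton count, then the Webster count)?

Hamilton: A 2, B 5, C 3.
Webster: A 2, B 4, C 4.
B gets 5 under Hamilton and 4 under Webster.

5 and 4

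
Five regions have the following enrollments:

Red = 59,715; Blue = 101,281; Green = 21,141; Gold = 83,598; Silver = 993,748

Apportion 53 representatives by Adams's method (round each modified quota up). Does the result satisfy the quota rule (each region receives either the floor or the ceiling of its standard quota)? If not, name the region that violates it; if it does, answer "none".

Standard quotas: Red 2.513, Blue 4.262, Green 0.890, Gold 3.518, Silver 41.818.
Adams allocation: Red 3, Blue 5, Green 1, Gold 4, Silver 40.
Silver has quota 41.818 (lower 41, upper 42) but receives 40 — outside the quota interval.

Silver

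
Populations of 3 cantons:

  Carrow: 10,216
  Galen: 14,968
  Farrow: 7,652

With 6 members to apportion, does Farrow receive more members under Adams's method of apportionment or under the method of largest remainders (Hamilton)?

Adams

Adams: Carrow 2, Galen 2, Farrow 2.
Hamilton: Carrow 2, Galen 3, Farrow 1.
Farrow gets 2 under Adams and 1 under Hamilton.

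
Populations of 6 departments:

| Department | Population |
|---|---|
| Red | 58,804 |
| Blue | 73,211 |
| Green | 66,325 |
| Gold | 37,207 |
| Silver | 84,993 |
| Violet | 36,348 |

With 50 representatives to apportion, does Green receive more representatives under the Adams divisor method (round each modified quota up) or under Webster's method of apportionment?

Webster

Adams: Red 8, Blue 10, Green 9, Gold 6, Silver 12, Violet 5.
Webster: Red 8, Blue 10, Green 10, Gold 5, Silver 12, Violet 5.
Green gets 9 under Adams and 10 under Webster.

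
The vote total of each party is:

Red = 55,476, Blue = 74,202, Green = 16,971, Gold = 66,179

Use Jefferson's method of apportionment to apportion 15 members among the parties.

Standard divisor 212828/15 ≈ 14188.533; standard quotas: Red 3.910, Blue 5.230, Green 1.196, Gold 4.664.
Rounding down gives 3, 5, 1, 4 = 13 seats, so the divisor must be adjusted.
With modified divisor 12800: modified quotas Red 4.334, Blue 5.797, Green 1.326, Gold 5.170.
Rounding down: Red 4, Blue 5, Green 1, Gold 5 (total 15).

Red 4, Blue 5, Green 1, Gold 5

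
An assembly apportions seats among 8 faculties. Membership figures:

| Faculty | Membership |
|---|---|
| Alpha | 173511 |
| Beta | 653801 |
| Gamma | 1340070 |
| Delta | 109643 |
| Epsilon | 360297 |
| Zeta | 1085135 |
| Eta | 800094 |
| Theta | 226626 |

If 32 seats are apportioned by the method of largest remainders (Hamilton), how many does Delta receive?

Total 4749177; standard divisor 4749177/32 ≈ 148411.781.
Standard quotas: Alpha 1.1691, Beta 4.4053, Gamma 9.0294, Delta 0.7388, Epsilon 2.4277, Zeta 7.3116, Eta 5.3910, Theta 1.5270.
Lower quotas: Alpha 1, Beta 4, Gamma 9, Delta 0, Epsilon 2, Zeta 7, Eta 5, Theta 1 (sum 29, leaving 3 seats).
Remainders in descending order: Delta 0.7388, Theta 0.5270, Epsilon 0.4277, Beta 0.4053, Eta 0.3910, Zeta 0.3116, Alpha 0.1691, Gamma 0.0294.
Largest remainders: Delta, Theta, Epsilon receive the extra seats.
Delta receives 1.

1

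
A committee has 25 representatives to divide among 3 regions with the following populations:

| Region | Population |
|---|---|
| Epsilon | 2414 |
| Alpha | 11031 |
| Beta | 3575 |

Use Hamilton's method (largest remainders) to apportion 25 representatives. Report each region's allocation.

The standard divisor is 17020/25 ≈ 680.8.
Standard quotas: Epsilon 3.5458, Alpha 16.2030, Beta 5.2512.
Lower quotas: Epsilon 3, Alpha 16, Beta 5 (sum 24, leaving 1 seat).
Remainders in descending order: Epsilon 0.5458, Beta 0.2512, Alpha 0.2030.
Largest remainder: Epsilon receives the extra seat.

Epsilon 4, Alpha 16, Beta 5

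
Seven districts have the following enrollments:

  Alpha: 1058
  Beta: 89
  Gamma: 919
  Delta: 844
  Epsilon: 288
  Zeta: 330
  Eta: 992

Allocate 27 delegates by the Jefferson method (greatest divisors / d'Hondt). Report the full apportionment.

Alpha 7, Beta 0, Gamma 6, Delta 5, Epsilon 1, Zeta 2, Eta 6

Standard divisor 4520/27 ≈ 167.407; standard quotas: Alpha 6.320, Beta 0.532, Gamma 5.490, Delta 5.042, Epsilon 1.720, Zeta 1.971, Eta 5.926.
Rounding down gives 6, 0, 5, 5, 1, 1, 5 = 23 seats, so the divisor must be adjusted.
With modified divisor 150: modified quotas Alpha 7.053, Beta 0.593, Gamma 6.127, Delta 5.627, Epsilon 1.920, Zeta 2.200, Eta 6.613.
Rounding down: Alpha 7, Beta 0, Gamma 6, Delta 5, Epsilon 1, Zeta 2, Eta 6 (total 27).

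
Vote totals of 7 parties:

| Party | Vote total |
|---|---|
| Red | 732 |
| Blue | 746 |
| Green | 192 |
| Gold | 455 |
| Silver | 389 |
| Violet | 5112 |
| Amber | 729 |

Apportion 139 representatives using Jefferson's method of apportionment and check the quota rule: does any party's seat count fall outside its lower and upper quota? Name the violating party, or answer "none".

Violet

Standard quotas: Red 12.178, Blue 12.411, Green 3.194, Gold 7.570, Silver 6.472, Violet 85.047, Amber 12.128.
Jefferson allocation: Red 12, Blue 12, Green 3, Gold 7, Silver 6, Violet 87, Amber 12.
Violet has quota 85.047 (lower 85, upper 86) but receives 87 — outside the quota interval.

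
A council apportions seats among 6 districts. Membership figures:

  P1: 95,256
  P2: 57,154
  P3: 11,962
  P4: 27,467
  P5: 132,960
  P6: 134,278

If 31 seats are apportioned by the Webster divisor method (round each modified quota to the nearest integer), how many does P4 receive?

2

Standard divisor 459077/31 ≈ 14808.935; standard quotas: P1 6.432, P2 3.859, P3 0.808, P4 1.855, P5 8.978, P6 9.067.
Rounding to the nearest integer gives P1 6, P2 4, P3 1, P4 2, P5 9, P6 9 — total 31, matching the house size, so no adjustment is needed.
P4 receives 2.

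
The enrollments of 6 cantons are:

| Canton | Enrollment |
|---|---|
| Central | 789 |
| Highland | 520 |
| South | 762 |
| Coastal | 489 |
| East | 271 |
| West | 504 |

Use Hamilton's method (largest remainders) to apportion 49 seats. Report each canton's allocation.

Standard divisor: 3335 ÷ 49 ≈ 68.061.
Standard quotas: Central 11.593, Highland 7.640, South 11.196, Coastal 7.185, East 3.982, West 7.405.
Lower quotas: Central 11, Highland 7, South 11, Coastal 7, East 3, West 7 (sum 46, leaving 3 seats).
Remainders in descending order: East 0.982, Highland 0.640, Central 0.593, West 0.405, South 0.196, Coastal 0.185.
The surplus seats go to East, Highland, Central.

Central 12; Highland 8; South 11; Coastal 7; East 4; West 7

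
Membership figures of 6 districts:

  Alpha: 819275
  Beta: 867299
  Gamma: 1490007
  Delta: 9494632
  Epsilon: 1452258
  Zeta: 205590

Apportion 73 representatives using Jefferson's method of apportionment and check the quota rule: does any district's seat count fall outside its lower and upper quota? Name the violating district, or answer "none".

Delta

Standard quotas: Alpha 4.174, Beta 4.418, Gamma 7.591, Delta 48.371, Epsilon 7.399, Zeta 1.047.
Jefferson allocation: Alpha 4, Beta 4, Gamma 7, Delta 50, Epsilon 7, Zeta 1.
Delta has quota 48.371 (lower 48, upper 49) but receives 50 — outside the quota interval.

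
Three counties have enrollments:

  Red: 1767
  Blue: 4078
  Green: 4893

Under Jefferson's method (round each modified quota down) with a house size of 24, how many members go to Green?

Standard divisor 10738/24 ≈ 447.417; standard quotas: Red 3.949, Blue 9.115, Green 10.936.
Rounding down gives 3, 9, 10 = 22 seats, so the divisor must be adjusted.
With modified divisor 420: modified quotas Red 4.207, Blue 9.710, Green 11.650.
Rounding down: Red 4, Blue 9, Green 11 (total 24).
Green receives 11.

11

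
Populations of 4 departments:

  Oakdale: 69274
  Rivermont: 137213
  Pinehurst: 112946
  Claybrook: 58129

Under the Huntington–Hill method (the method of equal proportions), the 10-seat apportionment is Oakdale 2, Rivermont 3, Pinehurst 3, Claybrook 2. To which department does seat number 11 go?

Rivermont

Priority for the next seat is population ÷ (√(s·(s+1))).
Priorities: Oakdale 28280.992, Rivermont 39609.981, Pinehurst 32604.702, Claybrook 23731.065.
Highest priority: Rivermont.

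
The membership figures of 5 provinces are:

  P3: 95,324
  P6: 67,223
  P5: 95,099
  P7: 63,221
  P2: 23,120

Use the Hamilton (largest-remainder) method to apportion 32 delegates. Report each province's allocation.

P3 9, P6 6, P5 9, P7 6, P2 2

Total 343987; standard divisor 343987/32 ≈ 10749.594.
Standard quotas: P3 8.8677, P6 6.2535, P5 8.8468, P7 5.8812, P2 2.1508.
Lower quotas: P3 8, P6 6, P5 8, P7 5, P2 2 (sum 29, leaving 3 seats).
Remainders in descending order: P7 0.8812, P3 0.8677, P5 0.8468, P6 0.2535, P2 0.1508.
The surplus seats go to P7, P3, P5.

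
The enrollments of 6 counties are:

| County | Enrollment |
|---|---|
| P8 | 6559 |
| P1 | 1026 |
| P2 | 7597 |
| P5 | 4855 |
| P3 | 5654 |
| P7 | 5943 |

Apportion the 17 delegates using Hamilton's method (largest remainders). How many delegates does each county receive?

P8 3, P1 1, P2 4, P5 3, P3 3, P7 3

The standard divisor is 31634/17 ≈ 1860.824.
Standard quotas: P8 3.5248, P1 0.5514, P2 4.0826, P5 2.6091, P3 3.0384, P7 3.1937.
Lower quotas: P8 3, P1 0, P2 4, P5 2, P3 3, P7 3 (sum 15, leaving 2 seats).
Remainders in descending order: P5 0.6091, P1 0.5514, P8 0.5248, P7 0.1937, P2 0.0826, P3 0.0384.
Largest remainders: P5, P1 receive the extra seats.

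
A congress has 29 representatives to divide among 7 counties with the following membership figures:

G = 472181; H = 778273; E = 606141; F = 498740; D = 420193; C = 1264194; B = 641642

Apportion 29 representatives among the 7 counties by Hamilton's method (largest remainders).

G: 3, H: 5, E: 4, F: 3, D: 2, C: 8, B: 4

Standard divisor: 4681364 ÷ 29 ≈ 161426.345.
Standard quotas: G 2.9251, H 4.8212, E 3.7549, F 3.0896, D 2.6030, C 7.8314, B 3.9748.
Lower quotas: G 2, H 4, E 3, F 3, D 2, C 7, B 3 (sum 24, leaving 5 seats).
Remainders in descending order: B 0.9748, G 0.9251, C 0.8314, H 0.8212, E 0.7549, D 0.6030, F 0.0896.
Largest remainders: B, G, C, H, E receive the extra seats.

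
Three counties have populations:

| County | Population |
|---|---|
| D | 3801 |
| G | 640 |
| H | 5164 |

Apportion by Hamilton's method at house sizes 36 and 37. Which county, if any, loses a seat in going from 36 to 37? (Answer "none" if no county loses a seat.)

G

At 36 seats: D 14, G 3, H 19.
At 37 seats: D 15, G 2, H 20.
G drops from 3 to 2.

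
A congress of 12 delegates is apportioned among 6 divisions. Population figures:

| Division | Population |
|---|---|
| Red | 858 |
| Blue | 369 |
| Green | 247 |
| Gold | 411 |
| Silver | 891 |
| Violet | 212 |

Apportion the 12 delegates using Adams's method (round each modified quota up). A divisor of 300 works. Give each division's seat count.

With modified divisor 300: modified quotas Red 2.860, Blue 1.230, Green 0.823, Gold 1.370, Silver 2.970, Violet 0.707.
Rounding up: Red 3, Blue 2, Green 1, Gold 2, Silver 3, Violet 1 (total 12).

Red 3; Blue 2; Green 1; Gold 2; Silver 3; Violet 1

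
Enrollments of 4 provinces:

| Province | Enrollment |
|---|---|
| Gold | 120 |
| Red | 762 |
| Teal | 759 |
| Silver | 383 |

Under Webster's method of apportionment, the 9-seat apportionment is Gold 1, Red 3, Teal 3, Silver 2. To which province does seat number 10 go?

Priority for the next seat is population ÷ (current seats + 0.5).
Priorities: Gold 80.000, Red 217.714, Teal 216.857, Silver 153.200.
Highest priority: Red.

Red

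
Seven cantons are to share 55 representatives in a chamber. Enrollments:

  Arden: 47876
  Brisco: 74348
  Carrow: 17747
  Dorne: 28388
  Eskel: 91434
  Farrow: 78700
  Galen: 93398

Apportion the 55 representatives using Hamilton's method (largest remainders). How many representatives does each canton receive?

Arden 6, Brisco 9, Carrow 2, Dorne 4, Eskel 12, Farrow 10, Galen 12

The standard divisor is 431891/55 ≈ 7852.564.
Standard quotas: Arden 6.0969, Brisco 9.4680, Carrow 2.2600, Dorne 3.6151, Eskel 11.6438, Farrow 10.0222, Galen 11.8940.
Lower quotas: Arden 6, Brisco 9, Carrow 2, Dorne 3, Eskel 11, Farrow 10, Galen 11 (sum 52, leaving 3 seats).
Remainders in descending order: Galen 0.8940, Eskel 0.6438, Dorne 0.6151, Brisco 0.4680, Carrow 0.2600, Arden 0.0969, Farrow 0.0222.
The surplus seats go to Galen, Eskel, Dorne.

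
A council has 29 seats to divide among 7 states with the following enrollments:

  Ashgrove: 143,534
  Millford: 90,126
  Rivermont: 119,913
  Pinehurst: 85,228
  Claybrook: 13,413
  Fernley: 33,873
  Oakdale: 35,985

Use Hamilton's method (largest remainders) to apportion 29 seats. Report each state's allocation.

Ashgrove 8, Millford 5, Rivermont 6, Pinehurst 5, Claybrook 1, Fernley 2, Oakdale 2

The standard divisor is 522072/29 ≈ 18002.483.
Standard quotas: Ashgrove 7.9730, Millford 5.0063, Rivermont 6.6609, Pinehurst 4.7342, Claybrook 0.7451, Fernley 1.8816, Oakdale 1.9989.
Lower quotas: Ashgrove 7, Millford 5, Rivermont 6, Pinehurst 4, Claybrook 0, Fernley 1, Oakdale 1 (sum 24, leaving 5 seats).
Remainders in descending order: Oakdale 0.9989, Ashgrove 0.9730, Fernley 0.8816, Claybrook 0.7451, Pinehurst 0.7342, Rivermont 0.6609, Millford 0.0063.
Largest remainders: Oakdale, Ashgrove, Fernley, Claybrook, Pinehurst receive the extra seats.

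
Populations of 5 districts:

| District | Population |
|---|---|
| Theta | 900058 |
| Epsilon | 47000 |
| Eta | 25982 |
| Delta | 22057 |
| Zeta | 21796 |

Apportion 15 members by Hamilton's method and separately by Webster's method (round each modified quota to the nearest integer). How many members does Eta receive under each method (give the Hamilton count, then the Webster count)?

1 and 0

Hamilton: Theta 13, Epsilon 1, Eta 1, Delta 0, Zeta 0.
Webster: Theta 14, Epsilon 1, Eta 0, Delta 0, Zeta 0.
Eta gets 1 under Hamilton and 0 under Webster.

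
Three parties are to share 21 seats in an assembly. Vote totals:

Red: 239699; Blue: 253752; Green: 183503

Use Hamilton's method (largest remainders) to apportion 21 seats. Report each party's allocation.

Red 7; Blue 8; Green 6

Total 676954; standard divisor 676954/21 ≈ 32235.905.
Standard quotas: Red 7.4358, Blue 7.8717, Green 5.6925.
Lower quotas: Red 7, Blue 7, Green 5 (sum 19, leaving 2 seats).
Remainders in descending order: Blue 0.8717, Green 0.6925, Red 0.4358.
Largest remainders: Blue, Green receive the extra seats.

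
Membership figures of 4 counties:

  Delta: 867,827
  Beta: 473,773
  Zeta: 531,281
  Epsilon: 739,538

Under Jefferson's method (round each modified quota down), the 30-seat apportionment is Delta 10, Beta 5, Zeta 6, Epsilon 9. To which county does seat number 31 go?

Priority for the next seat is population ÷ (current seats + 1).
Priorities: Delta 78893.364, Beta 78962.167, Zeta 75897.286, Epsilon 73953.800.
Highest priority: Beta.

Beta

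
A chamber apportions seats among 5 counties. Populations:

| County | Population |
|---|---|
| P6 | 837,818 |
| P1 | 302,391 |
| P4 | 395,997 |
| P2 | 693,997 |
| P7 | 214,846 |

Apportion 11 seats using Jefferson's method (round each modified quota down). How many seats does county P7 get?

1

Standard divisor 2445049/11 ≈ 222277.182; standard quotas: P6 3.769, P1 1.360, P4 1.782, P2 3.122, P7 0.967.
Rounding down gives 3, 1, 1, 3, 0 = 8 seats, so the divisor must be adjusted.
With modified divisor 185700: modified quotas P6 4.512, P1 1.628, P4 2.132, P2 3.737, P7 1.157.
Rounding down: P6 4, P1 1, P4 2, P2 3, P7 1 (total 11).
P7 receives 1.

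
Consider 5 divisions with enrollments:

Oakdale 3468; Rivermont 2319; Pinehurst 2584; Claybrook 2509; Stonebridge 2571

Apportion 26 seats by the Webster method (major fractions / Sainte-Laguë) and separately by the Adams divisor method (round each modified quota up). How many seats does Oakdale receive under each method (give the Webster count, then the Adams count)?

7 and 6

Webster: Oakdale 7, Rivermont 4, Pinehurst 5, Claybrook 5, Stonebridge 5.
Adams: Oakdale 6, Rivermont 5, Pinehurst 5, Claybrook 5, Stonebridge 5.
Oakdale gets 7 under Webster and 6 under Adams.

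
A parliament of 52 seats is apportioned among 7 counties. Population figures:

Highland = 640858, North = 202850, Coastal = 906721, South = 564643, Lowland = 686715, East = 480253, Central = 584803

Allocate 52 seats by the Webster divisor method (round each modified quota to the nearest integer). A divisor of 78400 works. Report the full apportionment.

With modified divisor 78400: modified quotas Highland 8.174, North 2.587, Coastal 11.565, South 7.202, Lowland 8.759, East 6.126, Central 7.459.
Rounding to the nearest integer: Highland 8, North 3, Coastal 12, South 7, Lowland 9, East 6, Central 7 (total 52).

Highland=8, North=3, Coastal=12, South=7, Lowland=9, East=6, Central=7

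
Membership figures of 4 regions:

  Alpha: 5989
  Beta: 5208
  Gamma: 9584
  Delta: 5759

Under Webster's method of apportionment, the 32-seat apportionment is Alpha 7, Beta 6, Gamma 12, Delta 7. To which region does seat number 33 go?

Beta

Priority for the next seat is population ÷ (current seats + 0.5).
Priorities: Alpha 798.533, Beta 801.231, Gamma 766.720, Delta 767.867.
Highest priority: Beta.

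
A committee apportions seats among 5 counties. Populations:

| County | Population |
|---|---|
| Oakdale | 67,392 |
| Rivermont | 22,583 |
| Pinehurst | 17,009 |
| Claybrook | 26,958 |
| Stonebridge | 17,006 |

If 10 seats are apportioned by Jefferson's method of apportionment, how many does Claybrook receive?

Standard divisor 150948/10 ≈ 15094.8; standard quotas: Oakdale 4.465, Rivermont 1.496, Pinehurst 1.127, Claybrook 1.786, Stonebridge 1.127.
Rounding down gives 4, 1, 1, 1, 1 = 8 seats, so the divisor must be adjusted.
With modified divisor 12400: modified quotas Oakdale 5.435, Rivermont 1.821, Pinehurst 1.372, Claybrook 2.174, Stonebridge 1.371.
Rounding down: Oakdale 5, Rivermont 1, Pinehurst 1, Claybrook 2, Stonebridge 1 (total 10).
Claybrook receives 2.

2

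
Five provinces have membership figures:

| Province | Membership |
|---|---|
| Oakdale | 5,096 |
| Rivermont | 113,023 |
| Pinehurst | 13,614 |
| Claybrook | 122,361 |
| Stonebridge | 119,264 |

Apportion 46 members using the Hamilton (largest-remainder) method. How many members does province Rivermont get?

14

The standard divisor is 373358/46 ≈ 8116.478.
Standard quotas: Oakdale 0.6279, Rivermont 13.9251, Pinehurst 1.6773, Claybrook 15.0756, Stonebridge 14.6941.
Lower quotas: Oakdale 0, Rivermont 13, Pinehurst 1, Claybrook 15, Stonebridge 14 (sum 43, leaving 3 seats).
Remainders in descending order: Rivermont 0.9251, Stonebridge 0.6941, Pinehurst 0.6773, Oakdale 0.6279, Claybrook 0.0756.
The surplus seats go to Rivermont, Stonebridge, Pinehurst.
Rivermont receives 14.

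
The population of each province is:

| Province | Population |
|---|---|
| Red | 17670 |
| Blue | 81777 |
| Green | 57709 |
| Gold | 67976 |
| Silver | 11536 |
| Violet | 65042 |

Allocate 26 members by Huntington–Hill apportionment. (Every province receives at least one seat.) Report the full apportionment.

With divisor 12143: modified quotas Red 1.455, Blue 6.734, Green 4.752, Gold 5.598, Silver 0.950, Violet 5.356.
Geometric-mean thresholds: Red √(1·2)=1.414, Blue √(6·7)=6.481, Green √(4·5)=4.472, Gold √(5·6)=5.477, Silver (min 1), Violet √(5·6)=5.477.
Each quota rounded against its threshold gives Red 2, Blue 7, Green 5, Gold 6, Silver 1, Violet 5 (total 26).

Red 2, Blue 7, Green 5, Gold 6, Silver 1, Violet 5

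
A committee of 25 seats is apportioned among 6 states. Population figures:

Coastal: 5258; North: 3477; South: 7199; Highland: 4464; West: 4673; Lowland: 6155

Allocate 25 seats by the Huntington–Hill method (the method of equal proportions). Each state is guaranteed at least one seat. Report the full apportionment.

With divisor 1301: modified quotas Coastal 4.042, North 2.673, South 5.533, Highland 3.431, West 3.592, Lowland 4.731.
Geometric-mean thresholds: Coastal √(4·5)=4.472, North √(2·3)=2.449, South √(5·6)=5.477, Highland √(3·4)=3.464, West √(3·4)=3.464, Lowland √(4·5)=4.472.
Each quota rounded against its threshold gives Coastal 4, North 3, South 6, Highland 3, West 4, Lowland 5 (total 25).

Coastal 4, North 3, South 6, Highland 3, West 4, Lowland 5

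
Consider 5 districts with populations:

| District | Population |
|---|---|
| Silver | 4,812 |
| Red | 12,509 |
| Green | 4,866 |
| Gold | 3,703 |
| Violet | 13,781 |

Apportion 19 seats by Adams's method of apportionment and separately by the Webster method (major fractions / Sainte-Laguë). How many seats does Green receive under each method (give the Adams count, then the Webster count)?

Adams: Silver 2, Red 6, Green 3, Gold 2, Violet 6.
Webster: Silver 2, Red 6, Green 2, Gold 2, Violet 7.
Green gets 3 under Adams and 2 under Webster.

3 and 2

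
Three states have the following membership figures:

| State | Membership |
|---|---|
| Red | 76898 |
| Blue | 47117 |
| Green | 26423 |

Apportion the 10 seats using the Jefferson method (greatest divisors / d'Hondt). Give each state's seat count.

Red=5; Blue=3; Green=2

Standard divisor 150438/10 ≈ 15043.8; standard quotas: Red 5.112, Blue 3.132, Green 1.756.
Rounding down gives 5, 3, 1 = 9 seats, so the divisor must be adjusted.
With modified divisor 13000: modified quotas Red 5.915, Blue 3.624, Green 2.033.
Rounding down: Red 5, Blue 3, Green 2 (total 10).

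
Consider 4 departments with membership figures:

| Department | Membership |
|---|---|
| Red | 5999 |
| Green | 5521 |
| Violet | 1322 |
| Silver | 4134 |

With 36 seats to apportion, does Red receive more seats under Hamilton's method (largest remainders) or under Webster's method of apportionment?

Hamilton: Red 13, Green 11, Violet 3, Silver 9.
Webster: Red 12, Green 12, Violet 3, Silver 9.
Red gets 13 under Hamilton and 12 under Webster.

Hamilton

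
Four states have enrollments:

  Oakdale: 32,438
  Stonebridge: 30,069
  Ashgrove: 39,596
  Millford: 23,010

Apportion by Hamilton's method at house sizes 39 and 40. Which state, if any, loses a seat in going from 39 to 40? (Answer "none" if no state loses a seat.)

At 39 seats: Oakdale 10, Stonebridge 10, Ashgrove 12, Millford 7.
At 40 seats: Oakdale 10, Stonebridge 10, Ashgrove 13, Millford 7.
No state's allocation decreased.

none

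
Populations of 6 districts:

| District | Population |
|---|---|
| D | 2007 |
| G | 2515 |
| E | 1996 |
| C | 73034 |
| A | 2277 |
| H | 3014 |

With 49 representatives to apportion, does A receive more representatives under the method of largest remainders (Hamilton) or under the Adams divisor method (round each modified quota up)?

Hamilton: D 1, G 2, E 1, C 42, A 1, H 2.
Adams: D 2, G 2, E 2, C 39, A 2, H 2.
A gets 1 under Hamilton and 2 under Adams.

Adams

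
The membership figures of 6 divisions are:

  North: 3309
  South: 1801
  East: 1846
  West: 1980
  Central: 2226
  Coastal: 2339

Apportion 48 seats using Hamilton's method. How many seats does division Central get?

Standard divisor: 13501 ÷ 48 ≈ 281.271.
Standard quotas: North 11.764, South 6.403, East 6.563, West 7.039, Central 7.914, Coastal 8.316.
Lower quotas: North 11, South 6, East 6, West 7, Central 7, Coastal 8 (sum 45, leaving 3 seats).
Remainders in descending order: Central 0.914, North 0.764, East 0.563, South 0.403, Coastal 0.316, West 0.039.
The surplus seats go to Central, North, East.
Central receives 8.

8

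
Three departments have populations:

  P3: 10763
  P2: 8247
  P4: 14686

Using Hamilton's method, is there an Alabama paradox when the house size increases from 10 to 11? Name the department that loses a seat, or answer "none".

none

At 10 seats: P3 3, P2 3, P4 4.
At 11 seats: P3 3, P2 3, P4 5.
No department's allocation decreased.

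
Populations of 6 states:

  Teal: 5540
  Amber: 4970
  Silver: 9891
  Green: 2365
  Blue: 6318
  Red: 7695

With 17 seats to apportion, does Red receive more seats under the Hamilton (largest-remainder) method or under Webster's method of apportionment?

Hamilton: Teal 3, Amber 2, Silver 5, Green 1, Blue 3, Red 3.
Webster: Teal 3, Amber 2, Silver 4, Green 1, Blue 3, Red 4.
Red gets 3 under Hamilton and 4 under Webster.

Webster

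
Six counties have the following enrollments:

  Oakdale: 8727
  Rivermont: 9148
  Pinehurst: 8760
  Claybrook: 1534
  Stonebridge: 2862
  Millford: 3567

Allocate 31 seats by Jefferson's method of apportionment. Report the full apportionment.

Oakdale=8, Rivermont=9, Pinehurst=8, Claybrook=1, Stonebridge=2, Millford=3

Standard divisor 34598/31 ≈ 1116.065; standard quotas: Oakdale 7.819, Rivermont 8.197, Pinehurst 7.849, Claybrook 1.374, Stonebridge 2.564, Millford 3.196.
Rounding down gives 7, 8, 7, 1, 2, 3 = 28 seats, so the divisor must be adjusted.
With modified divisor 1000: modified quotas Oakdale 8.727, Rivermont 9.148, Pinehurst 8.760, Claybrook 1.534, Stonebridge 2.862, Millford 3.567.
Rounding down: Oakdale 8, Rivermont 9, Pinehurst 8, Claybrook 1, Stonebridge 2, Millford 3 (total 31).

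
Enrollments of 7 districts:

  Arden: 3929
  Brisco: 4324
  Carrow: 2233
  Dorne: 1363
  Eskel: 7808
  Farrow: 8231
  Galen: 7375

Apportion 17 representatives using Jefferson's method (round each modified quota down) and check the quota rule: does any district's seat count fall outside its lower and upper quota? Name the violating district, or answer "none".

Standard quotas: Arden 1.894, Brisco 2.085, Carrow 1.077, Dorne 0.657, Eskel 3.764, Farrow 3.968, Galen 3.555.
Jefferson allocation: Arden 2, Brisco 2, Carrow 1, Dorne 0, Eskel 4, Farrow 4, Galen 4.
Every allocation lies between the lower and upper quota.

none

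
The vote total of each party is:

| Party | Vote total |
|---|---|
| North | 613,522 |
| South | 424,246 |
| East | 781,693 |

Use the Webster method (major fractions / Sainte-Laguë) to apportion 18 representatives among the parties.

North=6, South=4, East=8

Standard divisor 1819461/18 ≈ 101081.167; standard quotas: North 6.070, South 4.197, East 7.733.
Rounding to the nearest integer gives North 6, South 4, East 8 — total 18, matching the house size, so no adjustment is needed.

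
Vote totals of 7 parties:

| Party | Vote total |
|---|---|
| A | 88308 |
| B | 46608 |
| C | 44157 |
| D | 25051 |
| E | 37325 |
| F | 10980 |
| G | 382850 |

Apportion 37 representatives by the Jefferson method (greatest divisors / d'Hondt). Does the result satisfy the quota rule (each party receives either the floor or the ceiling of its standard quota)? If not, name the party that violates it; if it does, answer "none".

Standard quotas: A 5.143, B 2.715, C 2.572, D 1.459, E 2.174, F 0.639, G 22.298.
Jefferson allocation: A 5, B 3, C 2, D 1, E 2, F 0, G 24.
G has quota 22.298 (lower 22, upper 23) but receives 24 — outside the quota interval.

G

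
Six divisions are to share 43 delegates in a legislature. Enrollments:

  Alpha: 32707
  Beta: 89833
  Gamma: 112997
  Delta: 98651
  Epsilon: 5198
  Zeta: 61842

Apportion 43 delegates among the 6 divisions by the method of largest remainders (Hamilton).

Alpha=3; Beta=10; Gamma=12; Delta=11; Epsilon=0; Zeta=7

The standard divisor is 401228/43 ≈ 9330.884.
Standard quotas: Alpha 3.5052, Beta 9.6275, Gamma 12.1100, Delta 10.5725, Epsilon 0.5571, Zeta 6.6277.
Lower quotas: Alpha 3, Beta 9, Gamma 12, Delta 10, Epsilon 0, Zeta 6 (sum 40, leaving 3 seats).
Remainders in descending order: Zeta 0.6277, Beta 0.6275, Delta 0.5725, Epsilon 0.5571, Alpha 0.5052, Gamma 0.1100.
The surplus seats go to Zeta, Beta, Delta.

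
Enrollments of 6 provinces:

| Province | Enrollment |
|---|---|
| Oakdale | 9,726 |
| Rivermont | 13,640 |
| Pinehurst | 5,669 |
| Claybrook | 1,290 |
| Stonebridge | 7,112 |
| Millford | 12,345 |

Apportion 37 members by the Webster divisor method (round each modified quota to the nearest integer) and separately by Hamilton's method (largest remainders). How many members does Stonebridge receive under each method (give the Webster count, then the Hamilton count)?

Webster: Oakdale 7, Rivermont 10, Pinehurst 4, Claybrook 1, Stonebridge 5, Millford 10.
Hamilton: Oakdale 7, Rivermont 10, Pinehurst 4, Claybrook 1, Stonebridge 6, Millford 9.
Stonebridge gets 5 under Webster and 6 under Hamilton.

5 and 6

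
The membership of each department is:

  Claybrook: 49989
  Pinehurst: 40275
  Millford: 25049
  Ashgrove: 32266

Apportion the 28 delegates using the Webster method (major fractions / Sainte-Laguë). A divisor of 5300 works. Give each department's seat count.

With modified divisor 5300: modified quotas Claybrook 9.432, Pinehurst 7.599, Millford 4.726, Ashgrove 6.088.
Rounding to the nearest integer: Claybrook 9, Pinehurst 8, Millford 5, Ashgrove 6 (total 28).

Claybrook 9, Pinehurst 8, Millford 5, Ashgrove 6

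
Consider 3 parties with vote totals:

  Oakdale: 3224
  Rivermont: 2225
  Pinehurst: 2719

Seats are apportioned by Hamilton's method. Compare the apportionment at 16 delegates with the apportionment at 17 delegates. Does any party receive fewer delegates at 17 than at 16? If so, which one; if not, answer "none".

Rivermont

At 16 seats: Oakdale 6, Rivermont 5, Pinehurst 5.
At 17 seats: Oakdale 7, Rivermont 4, Pinehurst 6.
Rivermont drops from 5 to 4.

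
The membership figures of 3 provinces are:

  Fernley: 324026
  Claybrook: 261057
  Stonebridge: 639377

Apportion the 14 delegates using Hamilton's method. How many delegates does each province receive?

Fernley 4, Claybrook 3, Stonebridge 7

Standard divisor: 1224460 ÷ 14 ≈ 87461.429.
Standard quotas: Fernley 3.7048, Claybrook 2.9848, Stonebridge 7.3104.
Lower quotas: Fernley 3, Claybrook 2, Stonebridge 7 (sum 12, leaving 2 seats).
Remainders in descending order: Claybrook 0.9848, Fernley 0.7048, Stonebridge 0.3104.
Largest remainders: Claybrook, Fernley receive the extra seats.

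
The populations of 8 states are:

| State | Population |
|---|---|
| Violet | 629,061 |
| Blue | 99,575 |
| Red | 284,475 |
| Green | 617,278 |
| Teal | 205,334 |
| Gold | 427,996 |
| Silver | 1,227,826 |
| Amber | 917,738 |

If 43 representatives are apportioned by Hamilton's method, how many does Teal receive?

Total 4409283; standard divisor 4409283/43 ≈ 102541.465.
Standard quotas: Violet 6.1347, Blue 0.9711, Red 2.7742, Green 6.0198, Teal 2.0024, Gold 4.1739, Silver 11.9739, Amber 8.9499.
Lower quotas: Violet 6, Blue 0, Red 2, Green 6, Teal 2, Gold 4, Silver 11, Amber 8 (sum 39, leaving 4 seats).
Remainders in descending order: Silver 0.9739, Blue 0.9711, Amber 0.9499, Red 0.7742, Gold 0.1739, Violet 0.1347, Green 0.0198, Teal 0.0024.
Largest remainders: Silver, Blue, Amber, Red receive the extra seats.
Teal receives 2.

2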